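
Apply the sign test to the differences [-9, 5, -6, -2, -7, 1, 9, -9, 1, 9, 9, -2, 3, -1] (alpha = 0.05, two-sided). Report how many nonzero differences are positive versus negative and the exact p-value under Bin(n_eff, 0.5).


Step 1: Discard zero differences. Original n = 14; n_eff = number of nonzero differences = 14.
Nonzero differences (with sign): -9, +5, -6, -2, -7, +1, +9, -9, +1, +9, +9, -2, +3, -1
Step 2: Count signs: positive = 7, negative = 7.
Step 3: Under H0: P(positive) = 0.5, so the number of positives S ~ Bin(14, 0.5).
Step 4: Two-sided exact p-value = sum of Bin(14,0.5) probabilities at or below the observed probability = 1.000000.
Step 5: alpha = 0.05. fail to reject H0.

n_eff = 14, pos = 7, neg = 7, p = 1.000000, fail to reject H0.


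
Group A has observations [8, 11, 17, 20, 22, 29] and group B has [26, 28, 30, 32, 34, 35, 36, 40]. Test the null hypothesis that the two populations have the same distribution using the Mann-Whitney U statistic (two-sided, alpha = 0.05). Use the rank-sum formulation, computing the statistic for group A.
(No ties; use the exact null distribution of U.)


Step 1: Combine and sort all 14 observations; assign midranks.
sorted (value, group): (8,X), (11,X), (17,X), (20,X), (22,X), (26,Y), (28,Y), (29,X), (30,Y), (32,Y), (34,Y), (35,Y), (36,Y), (40,Y)
ranks: 8->1, 11->2, 17->3, 20->4, 22->5, 26->6, 28->7, 29->8, 30->9, 32->10, 34->11, 35->12, 36->13, 40->14
Step 2: Rank sum for X: R1 = 1 + 2 + 3 + 4 + 5 + 8 = 23.
Step 3: U_X = R1 - n1(n1+1)/2 = 23 - 6*7/2 = 23 - 21 = 2.
       U_Y = n1*n2 - U_X = 48 - 2 = 46.
Step 4: No ties, so the exact null distribution of U (based on enumerating the C(14,6) = 3003 equally likely rank assignments) gives the two-sided p-value.
Step 5: p-value = 0.002664; compare to alpha = 0.05. reject H0.

U_X = 2, p = 0.002664, reject H0 at alpha = 0.05.


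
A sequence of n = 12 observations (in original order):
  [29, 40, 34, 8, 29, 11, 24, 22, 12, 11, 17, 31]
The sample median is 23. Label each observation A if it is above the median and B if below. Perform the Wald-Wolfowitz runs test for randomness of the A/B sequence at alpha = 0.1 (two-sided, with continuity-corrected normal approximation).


Step 1: Compute median = 23; label A = above, B = below.
Labels in order: AAABABABBBBA  (n_A = 6, n_B = 6)
Step 2: Count runs R = 7.
Step 3: Under H0 (random ordering), E[R] = 2*n_A*n_B/(n_A+n_B) + 1 = 2*6*6/12 + 1 = 7.0000.
        Var[R] = 2*n_A*n_B*(2*n_A*n_B - n_A - n_B) / ((n_A+n_B)^2 * (n_A+n_B-1)) = 4320/1584 = 2.7273.
        SD[R] = 1.6514.
Step 4: R = E[R], so z = 0 with no continuity correction.
Step 5: Two-sided p-value via normal approximation = 2*(1 - Phi(|z|)) = 1.000000.
Step 6: alpha = 0.1. fail to reject H0.

R = 7, z = 0.0000, p = 1.000000, fail to reject H0.


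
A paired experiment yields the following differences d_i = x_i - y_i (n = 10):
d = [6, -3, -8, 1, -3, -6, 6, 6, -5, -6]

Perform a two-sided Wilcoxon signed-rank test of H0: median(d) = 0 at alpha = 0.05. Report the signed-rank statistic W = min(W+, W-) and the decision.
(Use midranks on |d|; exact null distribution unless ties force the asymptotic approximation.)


Step 1: Drop any zero differences (none here) and take |d_i|.
|d| = [6, 3, 8, 1, 3, 6, 6, 6, 5, 6]
Step 2: Midrank |d_i| (ties get averaged ranks).
ranks: |6|->7, |3|->2.5, |8|->10, |1|->1, |3|->2.5, |6|->7, |6|->7, |6|->7, |5|->4, |6|->7
Step 3: Attach original signs; sum ranks with positive sign and with negative sign.
W+ = 7 + 1 + 7 + 7 = 22
W- = 2.5 + 10 + 2.5 + 7 + 4 + 7 = 33
(Check: W+ + W- = 55 should equal n(n+1)/2 = 55.)
Step 4: Test statistic W = min(W+, W-) = 22.
Step 5: Ties in |d|, so use the tie-corrected normal approximation.
        E[W] = n(n+1)/4 = 10*11/4 = 27.5.
        Tie groups: |d|=3 (t=2), |d|=6 (t=5); sum(t^3 - t) = 126.
        Var[W] = n(n+1)(2n+1)/24 - sum(t^3-t)/48 = 2310/24 - 126/48 = 93.625.
        z = (W - E[W]) / sqrt(Var[W]) = (22 - 27.5) / 9.6760 = -0.5684.
        Two-sided p = 2*Phi(z) = 0.569752.
Step 6: alpha = 0.05. fail to reject H0.

W+ = 22, W- = 33, W = min = 22, p = 0.569752, fail to reject H0.


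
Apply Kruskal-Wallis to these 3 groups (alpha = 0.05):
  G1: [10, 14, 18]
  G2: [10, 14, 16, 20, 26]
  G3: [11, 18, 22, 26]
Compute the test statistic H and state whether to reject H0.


Step 1: Combine all N = 12 observations and assign midranks.
sorted (value, group, rank): (10,G1,1.5), (10,G2,1.5), (11,G3,3), (14,G1,4.5), (14,G2,4.5), (16,G2,6), (18,G1,7.5), (18,G3,7.5), (20,G2,9), (22,G3,10), (26,G2,11.5), (26,G3,11.5)
Step 2: Sum ranks within each group.
R_1 = 13.5 (n_1 = 3)
R_2 = 32.5 (n_2 = 5)
R_3 = 32 (n_3 = 4)
Step 3: H = 12/(N(N+1)) * sum(R_i^2/n_i) - 3(N+1)
     = 12/(12*13) * (13.5^2/3 + 32.5^2/5 + 32^2/4) - 3*13
     = 0.076923 * 528 - 39
     = 1.615385.
Step 4: Ties present; correction factor C = 1 - 24/(12^3 - 12) = 0.986014. Corrected H = 1.615385 / 0.986014 = 1.638298.
Step 5: Under H0, H ~ chi^2(2); p-value = 0.440807.
Step 6: alpha = 0.05. fail to reject H0.

H = 1.6383, df = 2, p = 0.440807, fail to reject H0.


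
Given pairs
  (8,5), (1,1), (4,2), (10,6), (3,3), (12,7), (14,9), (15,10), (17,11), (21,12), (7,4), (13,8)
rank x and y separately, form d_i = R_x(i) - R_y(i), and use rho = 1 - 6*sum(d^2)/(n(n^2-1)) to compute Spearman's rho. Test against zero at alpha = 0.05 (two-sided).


Step 1: Rank x and y separately (midranks; no ties here).
rank(x): 8->5, 1->1, 4->3, 10->6, 3->2, 12->7, 14->9, 15->10, 17->11, 21->12, 7->4, 13->8
rank(y): 5->5, 1->1, 2->2, 6->6, 3->3, 7->7, 9->9, 10->10, 11->11, 12->12, 4->4, 8->8
Step 2: d_i = R_x(i) - R_y(i); compute d_i^2.
  (5-5)^2=0, (1-1)^2=0, (3-2)^2=1, (6-6)^2=0, (2-3)^2=1, (7-7)^2=0, (9-9)^2=0, (10-10)^2=0, (11-11)^2=0, (12-12)^2=0, (4-4)^2=0, (8-8)^2=0
sum(d^2) = 2.
Step 3: rho = 1 - 6*2 / (12*(12^2 - 1)) = 1 - 12/1716 = 0.993007.
Step 4: Under H0, t = rho * sqrt((n-2)/(1-rho^2)) = 26.5990 ~ t(10).
Step 5: Two-sided p-value from the t-distribution with 10 df = 0.000000.
Step 6: alpha = 0.05. reject H0.

rho = 0.9930, p = 0.000000, reject H0 at alpha = 0.05.


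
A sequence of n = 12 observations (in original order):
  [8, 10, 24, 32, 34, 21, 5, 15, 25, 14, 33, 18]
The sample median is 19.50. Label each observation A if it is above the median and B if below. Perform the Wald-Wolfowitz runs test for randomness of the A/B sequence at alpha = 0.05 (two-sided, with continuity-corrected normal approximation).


Step 1: Compute median = 19.50; label A = above, B = below.
Labels in order: BBAAAABBABAB  (n_A = 6, n_B = 6)
Step 2: Count runs R = 7.
Step 3: Under H0 (random ordering), E[R] = 2*n_A*n_B/(n_A+n_B) + 1 = 2*6*6/12 + 1 = 7.0000.
        Var[R] = 2*n_A*n_B*(2*n_A*n_B - n_A - n_B) / ((n_A+n_B)^2 * (n_A+n_B-1)) = 4320/1584 = 2.7273.
        SD[R] = 1.6514.
Step 4: R = E[R], so z = 0 with no continuity correction.
Step 5: Two-sided p-value via normal approximation = 2*(1 - Phi(|z|)) = 1.000000.
Step 6: alpha = 0.05. fail to reject H0.

R = 7, z = 0.0000, p = 1.000000, fail to reject H0.


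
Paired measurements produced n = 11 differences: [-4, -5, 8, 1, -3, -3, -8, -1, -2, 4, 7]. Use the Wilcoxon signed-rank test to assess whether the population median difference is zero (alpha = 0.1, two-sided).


Step 1: Drop any zero differences (none here) and take |d_i|.
|d| = [4, 5, 8, 1, 3, 3, 8, 1, 2, 4, 7]
Step 2: Midrank |d_i| (ties get averaged ranks).
ranks: |4|->6.5, |5|->8, |8|->10.5, |1|->1.5, |3|->4.5, |3|->4.5, |8|->10.5, |1|->1.5, |2|->3, |4|->6.5, |7|->9
Step 3: Attach original signs; sum ranks with positive sign and with negative sign.
W+ = 10.5 + 1.5 + 6.5 + 9 = 27.5
W- = 6.5 + 8 + 4.5 + 4.5 + 10.5 + 1.5 + 3 = 38.5
(Check: W+ + W- = 66 should equal n(n+1)/2 = 66.)
Step 4: Test statistic W = min(W+, W-) = 27.5.
Step 5: Ties in |d|, so use the tie-corrected normal approximation.
        E[W] = n(n+1)/4 = 11*12/4 = 33.
        Tie groups: |d|=1 (t=2), |d|=3 (t=2), |d|=4 (t=2), |d|=8 (t=2); sum(t^3 - t) = 24.
        Var[W] = n(n+1)(2n+1)/24 - sum(t^3-t)/48 = 3036/24 - 24/48 = 126.
        z = (W - E[W]) / sqrt(Var[W]) = (27.5 - 33) / 11.2250 = -0.4900.
        Two-sided p = 2*Phi(z) = 0.624149.
Step 6: alpha = 0.1. fail to reject H0.

W+ = 27.5, W- = 38.5, W = min = 27.5, p = 0.624149, fail to reject H0.


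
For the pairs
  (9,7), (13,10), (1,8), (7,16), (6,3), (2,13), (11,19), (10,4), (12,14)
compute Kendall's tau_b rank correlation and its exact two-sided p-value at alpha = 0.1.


Step 1: Enumerate the 36 unordered pairs (i,j) with i<j and classify each by sign(x_j-x_i) * sign(y_j-y_i).
  (1,2):dx=+4,dy=+3->C; (1,3):dx=-8,dy=+1->D; (1,4):dx=-2,dy=+9->D; (1,5):dx=-3,dy=-4->C
  (1,6):dx=-7,dy=+6->D; (1,7):dx=+2,dy=+12->C; (1,8):dx=+1,dy=-3->D; (1,9):dx=+3,dy=+7->C
  (2,3):dx=-12,dy=-2->C; (2,4):dx=-6,dy=+6->D; (2,5):dx=-7,dy=-7->C; (2,6):dx=-11,dy=+3->D
  (2,7):dx=-2,dy=+9->D; (2,8):dx=-3,dy=-6->C; (2,9):dx=-1,dy=+4->D; (3,4):dx=+6,dy=+8->C
  (3,5):dx=+5,dy=-5->D; (3,6):dx=+1,dy=+5->C; (3,7):dx=+10,dy=+11->C; (3,8):dx=+9,dy=-4->D
  (3,9):dx=+11,dy=+6->C; (4,5):dx=-1,dy=-13->C; (4,6):dx=-5,dy=-3->C; (4,7):dx=+4,dy=+3->C
  (4,8):dx=+3,dy=-12->D; (4,9):dx=+5,dy=-2->D; (5,6):dx=-4,dy=+10->D; (5,7):dx=+5,dy=+16->C
  (5,8):dx=+4,dy=+1->C; (5,9):dx=+6,dy=+11->C; (6,7):dx=+9,dy=+6->C; (6,8):dx=+8,dy=-9->D
  (6,9):dx=+10,dy=+1->C; (7,8):dx=-1,dy=-15->C; (7,9):dx=+1,dy=-5->D; (8,9):dx=+2,dy=+10->C
Step 2: C = 21, D = 15, total pairs = 36.
Step 3: tau = (C - D)/(n(n-1)/2) = (21 - 15)/36 = 0.166667.
Step 4: Exact two-sided p-value (enumerate n! = 362880 permutations of y under H0): p = 0.612202.
Step 5: alpha = 0.1. fail to reject H0.

tau_b = 0.1667 (C=21, D=15), p = 0.612202, fail to reject H0.


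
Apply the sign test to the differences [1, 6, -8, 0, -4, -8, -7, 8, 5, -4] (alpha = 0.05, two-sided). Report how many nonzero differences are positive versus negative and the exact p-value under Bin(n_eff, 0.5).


Step 1: Discard zero differences. Original n = 10; n_eff = number of nonzero differences = 9.
Nonzero differences (with sign): +1, +6, -8, -4, -8, -7, +8, +5, -4
Step 2: Count signs: positive = 4, negative = 5.
Step 3: Under H0: P(positive) = 0.5, so the number of positives S ~ Bin(9, 0.5).
Step 4: Two-sided exact p-value = sum of Bin(9,0.5) probabilities at or below the observed probability = 1.000000.
Step 5: alpha = 0.05. fail to reject H0.

n_eff = 9, pos = 4, neg = 5, p = 1.000000, fail to reject H0.


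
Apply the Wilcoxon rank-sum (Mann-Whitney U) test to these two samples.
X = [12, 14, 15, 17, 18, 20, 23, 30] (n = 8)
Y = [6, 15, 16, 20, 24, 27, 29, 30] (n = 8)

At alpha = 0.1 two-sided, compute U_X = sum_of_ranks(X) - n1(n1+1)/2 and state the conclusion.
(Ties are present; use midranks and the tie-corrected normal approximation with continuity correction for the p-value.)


Step 1: Combine and sort all 16 observations; assign midranks.
sorted (value, group): (6,Y), (12,X), (14,X), (15,X), (15,Y), (16,Y), (17,X), (18,X), (20,X), (20,Y), (23,X), (24,Y), (27,Y), (29,Y), (30,X), (30,Y)
ranks: 6->1, 12->2, 14->3, 15->4.5, 15->4.5, 16->6, 17->7, 18->8, 20->9.5, 20->9.5, 23->11, 24->12, 27->13, 29->14, 30->15.5, 30->15.5
Step 2: Rank sum for X: R1 = 2 + 3 + 4.5 + 7 + 8 + 9.5 + 11 + 15.5 = 60.5.
Step 3: U_X = R1 - n1(n1+1)/2 = 60.5 - 8*9/2 = 60.5 - 36 = 24.5.
       U_Y = n1*n2 - U_X = 64 - 24.5 = 39.5.
Step 4: Ties are present, so use the tie-corrected normal approximation (with continuity correction) for the p-value.
Step 5: p-value = 0.461260; compare to alpha = 0.1. fail to reject H0.

U_X = 24.5, p = 0.461260, fail to reject H0 at alpha = 0.1.


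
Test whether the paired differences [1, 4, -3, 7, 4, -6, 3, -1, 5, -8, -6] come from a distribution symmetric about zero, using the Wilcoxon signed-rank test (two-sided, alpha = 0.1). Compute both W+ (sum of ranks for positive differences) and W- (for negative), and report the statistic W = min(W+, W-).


Step 1: Drop any zero differences (none here) and take |d_i|.
|d| = [1, 4, 3, 7, 4, 6, 3, 1, 5, 8, 6]
Step 2: Midrank |d_i| (ties get averaged ranks).
ranks: |1|->1.5, |4|->5.5, |3|->3.5, |7|->10, |4|->5.5, |6|->8.5, |3|->3.5, |1|->1.5, |5|->7, |8|->11, |6|->8.5
Step 3: Attach original signs; sum ranks with positive sign and with negative sign.
W+ = 1.5 + 5.5 + 10 + 5.5 + 3.5 + 7 = 33
W- = 3.5 + 8.5 + 1.5 + 11 + 8.5 = 33
(Check: W+ + W- = 66 should equal n(n+1)/2 = 66.)
Step 4: Test statistic W = min(W+, W-) = 33.
Step 5: Ties in |d|, so use the tie-corrected normal approximation.
        E[W] = n(n+1)/4 = 11*12/4 = 33.
        Tie groups: |d|=1 (t=2), |d|=3 (t=2), |d|=4 (t=2), |d|=6 (t=2); sum(t^3 - t) = 24.
        Var[W] = n(n+1)(2n+1)/24 - sum(t^3-t)/48 = 3036/24 - 24/48 = 126.
        z = (W - E[W]) / sqrt(Var[W]) = (33 - 33) / 11.2250 = 0.0000.
        Two-sided p = 2*Phi(z) = 1.000000.
Step 6: alpha = 0.1. fail to reject H0.

W+ = 33, W- = 33, W = min = 33, p = 1.000000, fail to reject H0.


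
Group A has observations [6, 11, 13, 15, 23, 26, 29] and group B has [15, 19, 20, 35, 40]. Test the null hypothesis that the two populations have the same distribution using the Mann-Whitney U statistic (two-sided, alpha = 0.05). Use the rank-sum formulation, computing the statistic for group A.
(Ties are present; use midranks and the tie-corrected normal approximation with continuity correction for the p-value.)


Step 1: Combine and sort all 12 observations; assign midranks.
sorted (value, group): (6,X), (11,X), (13,X), (15,X), (15,Y), (19,Y), (20,Y), (23,X), (26,X), (29,X), (35,Y), (40,Y)
ranks: 6->1, 11->2, 13->3, 15->4.5, 15->4.5, 19->6, 20->7, 23->8, 26->9, 29->10, 35->11, 40->12
Step 2: Rank sum for X: R1 = 1 + 2 + 3 + 4.5 + 8 + 9 + 10 = 37.5.
Step 3: U_X = R1 - n1(n1+1)/2 = 37.5 - 7*8/2 = 37.5 - 28 = 9.5.
       U_Y = n1*n2 - U_X = 35 - 9.5 = 25.5.
Step 4: Ties are present, so use the tie-corrected normal approximation (with continuity correction) for the p-value.
Step 5: p-value = 0.222415; compare to alpha = 0.05. fail to reject H0.

U_X = 9.5, p = 0.222415, fail to reject H0 at alpha = 0.05.


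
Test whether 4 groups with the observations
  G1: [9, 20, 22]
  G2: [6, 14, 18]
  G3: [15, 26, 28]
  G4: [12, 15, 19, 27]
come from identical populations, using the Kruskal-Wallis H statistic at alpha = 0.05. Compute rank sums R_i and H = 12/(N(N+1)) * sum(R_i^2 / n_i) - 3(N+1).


Step 1: Combine all N = 13 observations and assign midranks.
sorted (value, group, rank): (6,G2,1), (9,G1,2), (12,G4,3), (14,G2,4), (15,G3,5.5), (15,G4,5.5), (18,G2,7), (19,G4,8), (20,G1,9), (22,G1,10), (26,G3,11), (27,G4,12), (28,G3,13)
Step 2: Sum ranks within each group.
R_1 = 21 (n_1 = 3)
R_2 = 12 (n_2 = 3)
R_3 = 29.5 (n_3 = 3)
R_4 = 28.5 (n_4 = 4)
Step 3: H = 12/(N(N+1)) * sum(R_i^2/n_i) - 3(N+1)
     = 12/(13*14) * (21^2/3 + 12^2/3 + 29.5^2/3 + 28.5^2/4) - 3*14
     = 0.065934 * 688.146 - 42
     = 3.372253.
Step 4: Ties present; correction factor C = 1 - 6/(13^3 - 13) = 0.997253. Corrected H = 3.372253 / 0.997253 = 3.381543.
Step 5: Under H0, H ~ chi^2(3); p-value = 0.336454.
Step 6: alpha = 0.05. fail to reject H0.

H = 3.3815, df = 3, p = 0.336454, fail to reject H0.


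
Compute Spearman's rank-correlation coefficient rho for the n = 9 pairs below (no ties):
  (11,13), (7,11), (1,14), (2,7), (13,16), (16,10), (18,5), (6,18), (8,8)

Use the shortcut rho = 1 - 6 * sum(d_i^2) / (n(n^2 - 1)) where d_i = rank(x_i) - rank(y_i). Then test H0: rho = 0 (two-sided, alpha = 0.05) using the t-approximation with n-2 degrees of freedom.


Step 1: Rank x and y separately (midranks; no ties here).
rank(x): 11->6, 7->4, 1->1, 2->2, 13->7, 16->8, 18->9, 6->3, 8->5
rank(y): 13->6, 11->5, 14->7, 7->2, 16->8, 10->4, 5->1, 18->9, 8->3
Step 2: d_i = R_x(i) - R_y(i); compute d_i^2.
  (6-6)^2=0, (4-5)^2=1, (1-7)^2=36, (2-2)^2=0, (7-8)^2=1, (8-4)^2=16, (9-1)^2=64, (3-9)^2=36, (5-3)^2=4
sum(d^2) = 158.
Step 3: rho = 1 - 6*158 / (9*(9^2 - 1)) = 1 - 948/720 = -0.316667.
Step 4: Under H0, t = rho * sqrt((n-2)/(1-rho^2)) = -0.8833 ~ t(7).
Step 5: Two-sided p-value from the t-distribution with 7 df = 0.406397.
Step 6: alpha = 0.05. fail to reject H0.

rho = -0.3167, p = 0.406397, fail to reject H0 at alpha = 0.05.


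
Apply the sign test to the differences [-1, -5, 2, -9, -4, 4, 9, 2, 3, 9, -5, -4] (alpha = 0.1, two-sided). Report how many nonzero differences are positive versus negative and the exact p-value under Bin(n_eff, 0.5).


Step 1: Discard zero differences. Original n = 12; n_eff = number of nonzero differences = 12.
Nonzero differences (with sign): -1, -5, +2, -9, -4, +4, +9, +2, +3, +9, -5, -4
Step 2: Count signs: positive = 6, negative = 6.
Step 3: Under H0: P(positive) = 0.5, so the number of positives S ~ Bin(12, 0.5).
Step 4: Two-sided exact p-value = sum of Bin(12,0.5) probabilities at or below the observed probability = 1.000000.
Step 5: alpha = 0.1. fail to reject H0.

n_eff = 12, pos = 6, neg = 6, p = 1.000000, fail to reject H0.


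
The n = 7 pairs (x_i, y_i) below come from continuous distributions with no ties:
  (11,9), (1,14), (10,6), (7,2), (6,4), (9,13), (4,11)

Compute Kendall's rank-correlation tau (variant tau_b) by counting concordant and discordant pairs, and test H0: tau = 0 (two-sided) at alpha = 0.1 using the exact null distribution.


Step 1: Enumerate the 21 unordered pairs (i,j) with i<j and classify each by sign(x_j-x_i) * sign(y_j-y_i).
  (1,2):dx=-10,dy=+5->D; (1,3):dx=-1,dy=-3->C; (1,4):dx=-4,dy=-7->C; (1,5):dx=-5,dy=-5->C
  (1,6):dx=-2,dy=+4->D; (1,7):dx=-7,dy=+2->D; (2,3):dx=+9,dy=-8->D; (2,4):dx=+6,dy=-12->D
  (2,5):dx=+5,dy=-10->D; (2,6):dx=+8,dy=-1->D; (2,7):dx=+3,dy=-3->D; (3,4):dx=-3,dy=-4->C
  (3,5):dx=-4,dy=-2->C; (3,6):dx=-1,dy=+7->D; (3,7):dx=-6,dy=+5->D; (4,5):dx=-1,dy=+2->D
  (4,6):dx=+2,dy=+11->C; (4,7):dx=-3,dy=+9->D; (5,6):dx=+3,dy=+9->C; (5,7):dx=-2,dy=+7->D
  (6,7):dx=-5,dy=-2->C
Step 2: C = 8, D = 13, total pairs = 21.
Step 3: tau = (C - D)/(n(n-1)/2) = (8 - 13)/21 = -0.238095.
Step 4: Exact two-sided p-value (enumerate n! = 5040 permutations of y under H0): p = 0.561905.
Step 5: alpha = 0.1. fail to reject H0.

tau_b = -0.2381 (C=8, D=13), p = 0.561905, fail to reject H0.


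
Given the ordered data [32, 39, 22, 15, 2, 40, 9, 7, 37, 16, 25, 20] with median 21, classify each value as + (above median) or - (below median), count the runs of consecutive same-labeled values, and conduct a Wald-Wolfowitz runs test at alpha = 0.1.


Step 1: Compute median = 21; label A = above, B = below.
Labels in order: AAABBABBABAB  (n_A = 6, n_B = 6)
Step 2: Count runs R = 8.
Step 3: Under H0 (random ordering), E[R] = 2*n_A*n_B/(n_A+n_B) + 1 = 2*6*6/12 + 1 = 7.0000.
        Var[R] = 2*n_A*n_B*(2*n_A*n_B - n_A - n_B) / ((n_A+n_B)^2 * (n_A+n_B-1)) = 4320/1584 = 2.7273.
        SD[R] = 1.6514.
Step 4: Continuity-corrected z = (R - 0.5 - E[R]) / SD[R] = (8 - 0.5 - 7.0000) / 1.6514 = 0.3028.
Step 5: Two-sided p-value via normal approximation = 2*(1 - Phi(|z|)) = 0.762069.
Step 6: alpha = 0.1. fail to reject H0.

R = 8, z = 0.3028, p = 0.762069, fail to reject H0.


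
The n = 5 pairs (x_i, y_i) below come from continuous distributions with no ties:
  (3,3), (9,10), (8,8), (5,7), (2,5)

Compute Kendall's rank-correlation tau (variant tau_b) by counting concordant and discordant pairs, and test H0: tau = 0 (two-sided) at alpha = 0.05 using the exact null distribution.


Step 1: Enumerate the 10 unordered pairs (i,j) with i<j and classify each by sign(x_j-x_i) * sign(y_j-y_i).
  (1,2):dx=+6,dy=+7->C; (1,3):dx=+5,dy=+5->C; (1,4):dx=+2,dy=+4->C; (1,5):dx=-1,dy=+2->D
  (2,3):dx=-1,dy=-2->C; (2,4):dx=-4,dy=-3->C; (2,5):dx=-7,dy=-5->C; (3,4):dx=-3,dy=-1->C
  (3,5):dx=-6,dy=-3->C; (4,5):dx=-3,dy=-2->C
Step 2: C = 9, D = 1, total pairs = 10.
Step 3: tau = (C - D)/(n(n-1)/2) = (9 - 1)/10 = 0.800000.
Step 4: Exact two-sided p-value (enumerate n! = 120 permutations of y under H0): p = 0.083333.
Step 5: alpha = 0.05. fail to reject H0.

tau_b = 0.8000 (C=9, D=1), p = 0.083333, fail to reject H0.


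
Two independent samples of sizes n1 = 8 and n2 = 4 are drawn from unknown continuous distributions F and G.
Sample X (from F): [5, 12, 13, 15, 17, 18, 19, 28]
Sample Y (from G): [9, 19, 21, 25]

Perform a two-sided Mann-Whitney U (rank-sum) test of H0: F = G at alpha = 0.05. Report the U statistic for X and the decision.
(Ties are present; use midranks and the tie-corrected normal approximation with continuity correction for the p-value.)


Step 1: Combine and sort all 12 observations; assign midranks.
sorted (value, group): (5,X), (9,Y), (12,X), (13,X), (15,X), (17,X), (18,X), (19,X), (19,Y), (21,Y), (25,Y), (28,X)
ranks: 5->1, 9->2, 12->3, 13->4, 15->5, 17->6, 18->7, 19->8.5, 19->8.5, 21->10, 25->11, 28->12
Step 2: Rank sum for X: R1 = 1 + 3 + 4 + 5 + 6 + 7 + 8.5 + 12 = 46.5.
Step 3: U_X = R1 - n1(n1+1)/2 = 46.5 - 8*9/2 = 46.5 - 36 = 10.5.
       U_Y = n1*n2 - U_X = 32 - 10.5 = 21.5.
Step 4: Ties are present, so use the tie-corrected normal approximation (with continuity correction) for the p-value.
Step 5: p-value = 0.394938; compare to alpha = 0.05. fail to reject H0.

U_X = 10.5, p = 0.394938, fail to reject H0 at alpha = 0.05.


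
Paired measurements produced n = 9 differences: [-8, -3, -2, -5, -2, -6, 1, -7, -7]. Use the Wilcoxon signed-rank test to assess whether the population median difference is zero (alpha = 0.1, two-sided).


Step 1: Drop any zero differences (none here) and take |d_i|.
|d| = [8, 3, 2, 5, 2, 6, 1, 7, 7]
Step 2: Midrank |d_i| (ties get averaged ranks).
ranks: |8|->9, |3|->4, |2|->2.5, |5|->5, |2|->2.5, |6|->6, |1|->1, |7|->7.5, |7|->7.5
Step 3: Attach original signs; sum ranks with positive sign and with negative sign.
W+ = 1 = 1
W- = 9 + 4 + 2.5 + 5 + 2.5 + 6 + 7.5 + 7.5 = 44
(Check: W+ + W- = 45 should equal n(n+1)/2 = 45.)
Step 4: Test statistic W = min(W+, W-) = 1.
Step 5: Ties in |d|, so use the tie-corrected normal approximation.
        E[W] = n(n+1)/4 = 9*10/4 = 22.5.
        Tie groups: |d|=2 (t=2), |d|=7 (t=2); sum(t^3 - t) = 12.
        Var[W] = n(n+1)(2n+1)/24 - sum(t^3-t)/48 = 1710/24 - 12/48 = 71.
        z = (W - E[W]) / sqrt(Var[W]) = (1 - 22.5) / 8.4261 = -2.5516.
        Two-sided p = 2*Phi(z) = 0.010724.
Step 6: alpha = 0.1. reject H0.

W+ = 1, W- = 44, W = min = 1, p = 0.010724, reject H0.


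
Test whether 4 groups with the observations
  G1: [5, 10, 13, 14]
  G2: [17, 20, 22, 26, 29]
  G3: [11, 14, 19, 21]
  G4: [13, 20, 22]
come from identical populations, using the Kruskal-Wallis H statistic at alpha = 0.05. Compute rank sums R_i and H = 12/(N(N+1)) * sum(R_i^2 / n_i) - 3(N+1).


Step 1: Combine all N = 16 observations and assign midranks.
sorted (value, group, rank): (5,G1,1), (10,G1,2), (11,G3,3), (13,G1,4.5), (13,G4,4.5), (14,G1,6.5), (14,G3,6.5), (17,G2,8), (19,G3,9), (20,G2,10.5), (20,G4,10.5), (21,G3,12), (22,G2,13.5), (22,G4,13.5), (26,G2,15), (29,G2,16)
Step 2: Sum ranks within each group.
R_1 = 14 (n_1 = 4)
R_2 = 63 (n_2 = 5)
R_3 = 30.5 (n_3 = 4)
R_4 = 28.5 (n_4 = 3)
Step 3: H = 12/(N(N+1)) * sum(R_i^2/n_i) - 3(N+1)
     = 12/(16*17) * (14^2/4 + 63^2/5 + 30.5^2/4 + 28.5^2/3) - 3*17
     = 0.044118 * 1346.11 - 51
     = 8.387316.
Step 4: Ties present; correction factor C = 1 - 24/(16^3 - 16) = 0.994118. Corrected H = 8.387316 / 0.994118 = 8.436945.
Step 5: Under H0, H ~ chi^2(3); p-value = 0.037794.
Step 6: alpha = 0.05. reject H0.

H = 8.4369, df = 3, p = 0.037794, reject H0.


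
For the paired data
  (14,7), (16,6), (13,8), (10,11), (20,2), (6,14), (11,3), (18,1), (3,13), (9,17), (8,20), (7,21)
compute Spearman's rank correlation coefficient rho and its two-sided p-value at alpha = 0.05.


Step 1: Rank x and y separately (midranks; no ties here).
rank(x): 14->9, 16->10, 13->8, 10->6, 20->12, 6->2, 11->7, 18->11, 3->1, 9->5, 8->4, 7->3
rank(y): 7->5, 6->4, 8->6, 11->7, 2->2, 14->9, 3->3, 1->1, 13->8, 17->10, 20->11, 21->12
Step 2: d_i = R_x(i) - R_y(i); compute d_i^2.
  (9-5)^2=16, (10-4)^2=36, (8-6)^2=4, (6-7)^2=1, (12-2)^2=100, (2-9)^2=49, (7-3)^2=16, (11-1)^2=100, (1-8)^2=49, (5-10)^2=25, (4-11)^2=49, (3-12)^2=81
sum(d^2) = 526.
Step 3: rho = 1 - 6*526 / (12*(12^2 - 1)) = 1 - 3156/1716 = -0.839161.
Step 4: Under H0, t = rho * sqrt((n-2)/(1-rho^2)) = -4.8791 ~ t(10).
Step 5: Two-sided p-value from the t-distribution with 10 df = 0.000643.
Step 6: alpha = 0.05. reject H0.

rho = -0.8392, p = 0.000643, reject H0 at alpha = 0.05.


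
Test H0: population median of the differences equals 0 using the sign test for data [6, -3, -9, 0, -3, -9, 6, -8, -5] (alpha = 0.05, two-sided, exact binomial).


Step 1: Discard zero differences. Original n = 9; n_eff = number of nonzero differences = 8.
Nonzero differences (with sign): +6, -3, -9, -3, -9, +6, -8, -5
Step 2: Count signs: positive = 2, negative = 6.
Step 3: Under H0: P(positive) = 0.5, so the number of positives S ~ Bin(8, 0.5).
Step 4: Two-sided exact p-value = sum of Bin(8,0.5) probabilities at or below the observed probability = 0.289062.
Step 5: alpha = 0.05. fail to reject H0.

n_eff = 8, pos = 2, neg = 6, p = 0.289062, fail to reject H0.


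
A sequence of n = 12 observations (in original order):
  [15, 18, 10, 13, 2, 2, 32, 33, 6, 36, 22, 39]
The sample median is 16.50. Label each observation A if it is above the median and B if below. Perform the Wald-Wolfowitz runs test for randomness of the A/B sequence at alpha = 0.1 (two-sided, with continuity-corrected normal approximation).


Step 1: Compute median = 16.50; label A = above, B = below.
Labels in order: BABBBBAABAAA  (n_A = 6, n_B = 6)
Step 2: Count runs R = 6.
Step 3: Under H0 (random ordering), E[R] = 2*n_A*n_B/(n_A+n_B) + 1 = 2*6*6/12 + 1 = 7.0000.
        Var[R] = 2*n_A*n_B*(2*n_A*n_B - n_A - n_B) / ((n_A+n_B)^2 * (n_A+n_B-1)) = 4320/1584 = 2.7273.
        SD[R] = 1.6514.
Step 4: Continuity-corrected z = (R + 0.5 - E[R]) / SD[R] = (6 + 0.5 - 7.0000) / 1.6514 = -0.3028.
Step 5: Two-sided p-value via normal approximation = 2*(1 - Phi(|z|)) = 0.762069.
Step 6: alpha = 0.1. fail to reject H0.

R = 6, z = -0.3028, p = 0.762069, fail to reject H0.


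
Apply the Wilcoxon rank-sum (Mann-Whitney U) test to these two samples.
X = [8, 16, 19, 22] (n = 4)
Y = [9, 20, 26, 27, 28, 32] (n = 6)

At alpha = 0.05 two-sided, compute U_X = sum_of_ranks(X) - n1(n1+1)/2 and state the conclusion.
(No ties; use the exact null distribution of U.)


Step 1: Combine and sort all 10 observations; assign midranks.
sorted (value, group): (8,X), (9,Y), (16,X), (19,X), (20,Y), (22,X), (26,Y), (27,Y), (28,Y), (32,Y)
ranks: 8->1, 9->2, 16->3, 19->4, 20->5, 22->6, 26->7, 27->8, 28->9, 32->10
Step 2: Rank sum for X: R1 = 1 + 3 + 4 + 6 = 14.
Step 3: U_X = R1 - n1(n1+1)/2 = 14 - 4*5/2 = 14 - 10 = 4.
       U_Y = n1*n2 - U_X = 24 - 4 = 20.
Step 4: No ties, so the exact null distribution of U (based on enumerating the C(10,4) = 210 equally likely rank assignments) gives the two-sided p-value.
Step 5: p-value = 0.114286; compare to alpha = 0.05. fail to reject H0.

U_X = 4, p = 0.114286, fail to reject H0 at alpha = 0.05.


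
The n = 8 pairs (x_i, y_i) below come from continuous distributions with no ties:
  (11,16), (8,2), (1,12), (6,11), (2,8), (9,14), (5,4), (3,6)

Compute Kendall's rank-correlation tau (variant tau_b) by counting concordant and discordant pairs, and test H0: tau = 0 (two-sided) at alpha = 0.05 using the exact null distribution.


Step 1: Enumerate the 28 unordered pairs (i,j) with i<j and classify each by sign(x_j-x_i) * sign(y_j-y_i).
  (1,2):dx=-3,dy=-14->C; (1,3):dx=-10,dy=-4->C; (1,4):dx=-5,dy=-5->C; (1,5):dx=-9,dy=-8->C
  (1,6):dx=-2,dy=-2->C; (1,7):dx=-6,dy=-12->C; (1,8):dx=-8,dy=-10->C; (2,3):dx=-7,dy=+10->D
  (2,4):dx=-2,dy=+9->D; (2,5):dx=-6,dy=+6->D; (2,6):dx=+1,dy=+12->C; (2,7):dx=-3,dy=+2->D
  (2,8):dx=-5,dy=+4->D; (3,4):dx=+5,dy=-1->D; (3,5):dx=+1,dy=-4->D; (3,6):dx=+8,dy=+2->C
  (3,7):dx=+4,dy=-8->D; (3,8):dx=+2,dy=-6->D; (4,5):dx=-4,dy=-3->C; (4,6):dx=+3,dy=+3->C
  (4,7):dx=-1,dy=-7->C; (4,8):dx=-3,dy=-5->C; (5,6):dx=+7,dy=+6->C; (5,7):dx=+3,dy=-4->D
  (5,8):dx=+1,dy=-2->D; (6,7):dx=-4,dy=-10->C; (6,8):dx=-6,dy=-8->C; (7,8):dx=-2,dy=+2->D
Step 2: C = 16, D = 12, total pairs = 28.
Step 3: tau = (C - D)/(n(n-1)/2) = (16 - 12)/28 = 0.142857.
Step 4: Exact two-sided p-value (enumerate n! = 40320 permutations of y under H0): p = 0.719544.
Step 5: alpha = 0.05. fail to reject H0.

tau_b = 0.1429 (C=16, D=12), p = 0.719544, fail to reject H0.


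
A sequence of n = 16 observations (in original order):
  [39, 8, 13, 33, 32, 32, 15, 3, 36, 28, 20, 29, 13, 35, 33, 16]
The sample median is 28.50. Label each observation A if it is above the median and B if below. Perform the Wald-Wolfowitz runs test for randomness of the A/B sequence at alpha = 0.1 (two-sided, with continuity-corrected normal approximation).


Step 1: Compute median = 28.50; label A = above, B = below.
Labels in order: ABBAAABBABBABAAB  (n_A = 8, n_B = 8)
Step 2: Count runs R = 10.
Step 3: Under H0 (random ordering), E[R] = 2*n_A*n_B/(n_A+n_B) + 1 = 2*8*8/16 + 1 = 9.0000.
        Var[R] = 2*n_A*n_B*(2*n_A*n_B - n_A - n_B) / ((n_A+n_B)^2 * (n_A+n_B-1)) = 14336/3840 = 3.7333.
        SD[R] = 1.9322.
Step 4: Continuity-corrected z = (R - 0.5 - E[R]) / SD[R] = (10 - 0.5 - 9.0000) / 1.9322 = 0.2588.
Step 5: Two-sided p-value via normal approximation = 2*(1 - Phi(|z|)) = 0.795809.
Step 6: alpha = 0.1. fail to reject H0.

R = 10, z = 0.2588, p = 0.795809, fail to reject H0.


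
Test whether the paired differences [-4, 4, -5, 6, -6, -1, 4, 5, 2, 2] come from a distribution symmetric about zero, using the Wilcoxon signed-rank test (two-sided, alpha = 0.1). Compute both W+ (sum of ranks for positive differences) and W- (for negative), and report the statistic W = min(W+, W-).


Step 1: Drop any zero differences (none here) and take |d_i|.
|d| = [4, 4, 5, 6, 6, 1, 4, 5, 2, 2]
Step 2: Midrank |d_i| (ties get averaged ranks).
ranks: |4|->5, |4|->5, |5|->7.5, |6|->9.5, |6|->9.5, |1|->1, |4|->5, |5|->7.5, |2|->2.5, |2|->2.5
Step 3: Attach original signs; sum ranks with positive sign and with negative sign.
W+ = 5 + 9.5 + 5 + 7.5 + 2.5 + 2.5 = 32
W- = 5 + 7.5 + 9.5 + 1 = 23
(Check: W+ + W- = 55 should equal n(n+1)/2 = 55.)
Step 4: Test statistic W = min(W+, W-) = 23.
Step 5: Ties in |d|, so use the tie-corrected normal approximation.
        E[W] = n(n+1)/4 = 10*11/4 = 27.5.
        Tie groups: |d|=2 (t=2), |d|=4 (t=3), |d|=5 (t=2), |d|=6 (t=2); sum(t^3 - t) = 42.
        Var[W] = n(n+1)(2n+1)/24 - sum(t^3-t)/48 = 2310/24 - 42/48 = 95.375.
        z = (W - E[W]) / sqrt(Var[W]) = (23 - 27.5) / 9.7660 = -0.4608.
        Two-sided p = 2*Phi(z) = 0.644955.
Step 6: alpha = 0.1. fail to reject H0.

W+ = 32, W- = 23, W = min = 23, p = 0.644955, fail to reject H0.


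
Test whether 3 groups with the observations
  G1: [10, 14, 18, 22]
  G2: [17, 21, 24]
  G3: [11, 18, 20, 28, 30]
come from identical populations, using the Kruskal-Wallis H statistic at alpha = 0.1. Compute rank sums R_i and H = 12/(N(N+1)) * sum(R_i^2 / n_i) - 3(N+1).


Step 1: Combine all N = 12 observations and assign midranks.
sorted (value, group, rank): (10,G1,1), (11,G3,2), (14,G1,3), (17,G2,4), (18,G1,5.5), (18,G3,5.5), (20,G3,7), (21,G2,8), (22,G1,9), (24,G2,10), (28,G3,11), (30,G3,12)
Step 2: Sum ranks within each group.
R_1 = 18.5 (n_1 = 4)
R_2 = 22 (n_2 = 3)
R_3 = 37.5 (n_3 = 5)
Step 3: H = 12/(N(N+1)) * sum(R_i^2/n_i) - 3(N+1)
     = 12/(12*13) * (18.5^2/4 + 22^2/3 + 37.5^2/5) - 3*13
     = 0.076923 * 528.146 - 39
     = 1.626603.
Step 4: Ties present; correction factor C = 1 - 6/(12^3 - 12) = 0.996503. Corrected H = 1.626603 / 0.996503 = 1.632310.
Step 5: Under H0, H ~ chi^2(2); p-value = 0.442128.
Step 6: alpha = 0.1. fail to reject H0.

H = 1.6323, df = 2, p = 0.442128, fail to reject H0.


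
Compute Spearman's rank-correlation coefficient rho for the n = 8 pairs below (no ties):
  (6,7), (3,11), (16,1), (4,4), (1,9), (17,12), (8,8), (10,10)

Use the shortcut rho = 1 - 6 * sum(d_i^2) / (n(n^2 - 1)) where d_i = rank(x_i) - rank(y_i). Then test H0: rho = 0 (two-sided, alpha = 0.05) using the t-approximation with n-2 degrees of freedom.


Step 1: Rank x and y separately (midranks; no ties here).
rank(x): 6->4, 3->2, 16->7, 4->3, 1->1, 17->8, 8->5, 10->6
rank(y): 7->3, 11->7, 1->1, 4->2, 9->5, 12->8, 8->4, 10->6
Step 2: d_i = R_x(i) - R_y(i); compute d_i^2.
  (4-3)^2=1, (2-7)^2=25, (7-1)^2=36, (3-2)^2=1, (1-5)^2=16, (8-8)^2=0, (5-4)^2=1, (6-6)^2=0
sum(d^2) = 80.
Step 3: rho = 1 - 6*80 / (8*(8^2 - 1)) = 1 - 480/504 = 0.047619.
Step 4: Under H0, t = rho * sqrt((n-2)/(1-rho^2)) = 0.1168 ~ t(6).
Step 5: Two-sided p-value from the t-distribution with 6 df = 0.910849.
Step 6: alpha = 0.05. fail to reject H0.

rho = 0.0476, p = 0.910849, fail to reject H0 at alpha = 0.05.


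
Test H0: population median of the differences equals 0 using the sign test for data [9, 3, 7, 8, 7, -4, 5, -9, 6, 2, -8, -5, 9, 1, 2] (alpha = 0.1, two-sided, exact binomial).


Step 1: Discard zero differences. Original n = 15; n_eff = number of nonzero differences = 15.
Nonzero differences (with sign): +9, +3, +7, +8, +7, -4, +5, -9, +6, +2, -8, -5, +9, +1, +2
Step 2: Count signs: positive = 11, negative = 4.
Step 3: Under H0: P(positive) = 0.5, so the number of positives S ~ Bin(15, 0.5).
Step 4: Two-sided exact p-value = sum of Bin(15,0.5) probabilities at or below the observed probability = 0.118469.
Step 5: alpha = 0.1. fail to reject H0.

n_eff = 15, pos = 11, neg = 4, p = 0.118469, fail to reject H0.


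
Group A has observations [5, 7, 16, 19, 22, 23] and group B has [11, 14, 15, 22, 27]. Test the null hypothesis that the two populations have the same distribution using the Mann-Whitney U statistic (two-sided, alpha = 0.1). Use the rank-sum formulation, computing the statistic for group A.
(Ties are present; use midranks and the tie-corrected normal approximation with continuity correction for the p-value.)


Step 1: Combine and sort all 11 observations; assign midranks.
sorted (value, group): (5,X), (7,X), (11,Y), (14,Y), (15,Y), (16,X), (19,X), (22,X), (22,Y), (23,X), (27,Y)
ranks: 5->1, 7->2, 11->3, 14->4, 15->5, 16->6, 19->7, 22->8.5, 22->8.5, 23->10, 27->11
Step 2: Rank sum for X: R1 = 1 + 2 + 6 + 7 + 8.5 + 10 = 34.5.
Step 3: U_X = R1 - n1(n1+1)/2 = 34.5 - 6*7/2 = 34.5 - 21 = 13.5.
       U_Y = n1*n2 - U_X = 30 - 13.5 = 16.5.
Step 4: Ties are present, so use the tie-corrected normal approximation (with continuity correction) for the p-value.
Step 5: p-value = 0.854805; compare to alpha = 0.1. fail to reject H0.

U_X = 13.5, p = 0.854805, fail to reject H0 at alpha = 0.1.


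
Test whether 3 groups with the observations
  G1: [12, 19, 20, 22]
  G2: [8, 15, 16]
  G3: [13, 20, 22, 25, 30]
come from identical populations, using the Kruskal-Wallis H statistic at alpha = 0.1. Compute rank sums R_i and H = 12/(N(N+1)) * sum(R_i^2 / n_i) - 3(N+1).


Step 1: Combine all N = 12 observations and assign midranks.
sorted (value, group, rank): (8,G2,1), (12,G1,2), (13,G3,3), (15,G2,4), (16,G2,5), (19,G1,6), (20,G1,7.5), (20,G3,7.5), (22,G1,9.5), (22,G3,9.5), (25,G3,11), (30,G3,12)
Step 2: Sum ranks within each group.
R_1 = 25 (n_1 = 4)
R_2 = 10 (n_2 = 3)
R_3 = 43 (n_3 = 5)
Step 3: H = 12/(N(N+1)) * sum(R_i^2/n_i) - 3(N+1)
     = 12/(12*13) * (25^2/4 + 10^2/3 + 43^2/5) - 3*13
     = 0.076923 * 559.383 - 39
     = 4.029487.
Step 4: Ties present; correction factor C = 1 - 12/(12^3 - 12) = 0.993007. Corrected H = 4.029487 / 0.993007 = 4.057864.
Step 5: Under H0, H ~ chi^2(2); p-value = 0.131476.
Step 6: alpha = 0.1. fail to reject H0.

H = 4.0579, df = 2, p = 0.131476, fail to reject H0.


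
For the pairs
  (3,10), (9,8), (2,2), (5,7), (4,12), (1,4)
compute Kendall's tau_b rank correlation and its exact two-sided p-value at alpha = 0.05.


Step 1: Enumerate the 15 unordered pairs (i,j) with i<j and classify each by sign(x_j-x_i) * sign(y_j-y_i).
  (1,2):dx=+6,dy=-2->D; (1,3):dx=-1,dy=-8->C; (1,4):dx=+2,dy=-3->D; (1,5):dx=+1,dy=+2->C
  (1,6):dx=-2,dy=-6->C; (2,3):dx=-7,dy=-6->C; (2,4):dx=-4,dy=-1->C; (2,5):dx=-5,dy=+4->D
  (2,6):dx=-8,dy=-4->C; (3,4):dx=+3,dy=+5->C; (3,5):dx=+2,dy=+10->C; (3,6):dx=-1,dy=+2->D
  (4,5):dx=-1,dy=+5->D; (4,6):dx=-4,dy=-3->C; (5,6):dx=-3,dy=-8->C
Step 2: C = 10, D = 5, total pairs = 15.
Step 3: tau = (C - D)/(n(n-1)/2) = (10 - 5)/15 = 0.333333.
Step 4: Exact two-sided p-value (enumerate n! = 720 permutations of y under H0): p = 0.469444.
Step 5: alpha = 0.05. fail to reject H0.

tau_b = 0.3333 (C=10, D=5), p = 0.469444, fail to reject H0.


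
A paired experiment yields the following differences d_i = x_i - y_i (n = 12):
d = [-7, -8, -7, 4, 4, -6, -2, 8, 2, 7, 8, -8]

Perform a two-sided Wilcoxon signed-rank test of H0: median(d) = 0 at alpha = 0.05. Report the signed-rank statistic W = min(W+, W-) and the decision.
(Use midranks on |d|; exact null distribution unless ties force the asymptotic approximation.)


Step 1: Drop any zero differences (none here) and take |d_i|.
|d| = [7, 8, 7, 4, 4, 6, 2, 8, 2, 7, 8, 8]
Step 2: Midrank |d_i| (ties get averaged ranks).
ranks: |7|->7, |8|->10.5, |7|->7, |4|->3.5, |4|->3.5, |6|->5, |2|->1.5, |8|->10.5, |2|->1.5, |7|->7, |8|->10.5, |8|->10.5
Step 3: Attach original signs; sum ranks with positive sign and with negative sign.
W+ = 3.5 + 3.5 + 10.5 + 1.5 + 7 + 10.5 = 36.5
W- = 7 + 10.5 + 7 + 5 + 1.5 + 10.5 = 41.5
(Check: W+ + W- = 78 should equal n(n+1)/2 = 78.)
Step 4: Test statistic W = min(W+, W-) = 36.5.
Step 5: Ties in |d|, so use the tie-corrected normal approximation.
        E[W] = n(n+1)/4 = 12*13/4 = 39.
        Tie groups: |d|=2 (t=2), |d|=4 (t=2), |d|=7 (t=3), |d|=8 (t=4); sum(t^3 - t) = 96.
        Var[W] = n(n+1)(2n+1)/24 - sum(t^3-t)/48 = 3900/24 - 96/48 = 160.5.
        z = (W - E[W]) / sqrt(Var[W]) = (36.5 - 39) / 12.6689 = -0.1973.
        Two-sided p = 2*Phi(z) = 0.843566.
Step 6: alpha = 0.05. fail to reject H0.

W+ = 36.5, W- = 41.5, W = min = 36.5, p = 0.843566, fail to reject H0.


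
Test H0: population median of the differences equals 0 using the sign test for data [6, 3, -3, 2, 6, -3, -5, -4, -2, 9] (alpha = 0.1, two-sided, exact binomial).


Step 1: Discard zero differences. Original n = 10; n_eff = number of nonzero differences = 10.
Nonzero differences (with sign): +6, +3, -3, +2, +6, -3, -5, -4, -2, +9
Step 2: Count signs: positive = 5, negative = 5.
Step 3: Under H0: P(positive) = 0.5, so the number of positives S ~ Bin(10, 0.5).
Step 4: Two-sided exact p-value = sum of Bin(10,0.5) probabilities at or below the observed probability = 1.000000.
Step 5: alpha = 0.1. fail to reject H0.

n_eff = 10, pos = 5, neg = 5, p = 1.000000, fail to reject H0.


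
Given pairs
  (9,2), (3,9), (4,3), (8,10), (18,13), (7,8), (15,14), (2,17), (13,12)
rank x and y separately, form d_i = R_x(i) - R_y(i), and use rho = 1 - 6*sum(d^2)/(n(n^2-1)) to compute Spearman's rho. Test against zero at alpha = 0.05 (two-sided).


Step 1: Rank x and y separately (midranks; no ties here).
rank(x): 9->6, 3->2, 4->3, 8->5, 18->9, 7->4, 15->8, 2->1, 13->7
rank(y): 2->1, 9->4, 3->2, 10->5, 13->7, 8->3, 14->8, 17->9, 12->6
Step 2: d_i = R_x(i) - R_y(i); compute d_i^2.
  (6-1)^2=25, (2-4)^2=4, (3-2)^2=1, (5-5)^2=0, (9-7)^2=4, (4-3)^2=1, (8-8)^2=0, (1-9)^2=64, (7-6)^2=1
sum(d^2) = 100.
Step 3: rho = 1 - 6*100 / (9*(9^2 - 1)) = 1 - 600/720 = 0.166667.
Step 4: Under H0, t = rho * sqrt((n-2)/(1-rho^2)) = 0.4472 ~ t(7).
Step 5: Two-sided p-value from the t-distribution with 7 df = 0.668231.
Step 6: alpha = 0.05. fail to reject H0.

rho = 0.1667, p = 0.668231, fail to reject H0 at alpha = 0.05.


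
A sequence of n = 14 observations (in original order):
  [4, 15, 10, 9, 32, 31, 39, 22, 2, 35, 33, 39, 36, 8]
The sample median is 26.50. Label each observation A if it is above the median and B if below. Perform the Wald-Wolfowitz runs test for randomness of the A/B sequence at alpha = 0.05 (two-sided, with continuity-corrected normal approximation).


Step 1: Compute median = 26.50; label A = above, B = below.
Labels in order: BBBBAAABBAAAAB  (n_A = 7, n_B = 7)
Step 2: Count runs R = 5.
Step 3: Under H0 (random ordering), E[R] = 2*n_A*n_B/(n_A+n_B) + 1 = 2*7*7/14 + 1 = 8.0000.
        Var[R] = 2*n_A*n_B*(2*n_A*n_B - n_A - n_B) / ((n_A+n_B)^2 * (n_A+n_B-1)) = 8232/2548 = 3.2308.
        SD[R] = 1.7974.
Step 4: Continuity-corrected z = (R + 0.5 - E[R]) / SD[R] = (5 + 0.5 - 8.0000) / 1.7974 = -1.3909.
Step 5: Two-sided p-value via normal approximation = 2*(1 - Phi(|z|)) = 0.164264.
Step 6: alpha = 0.05. fail to reject H0.

R = 5, z = -1.3909, p = 0.164264, fail to reject H0.


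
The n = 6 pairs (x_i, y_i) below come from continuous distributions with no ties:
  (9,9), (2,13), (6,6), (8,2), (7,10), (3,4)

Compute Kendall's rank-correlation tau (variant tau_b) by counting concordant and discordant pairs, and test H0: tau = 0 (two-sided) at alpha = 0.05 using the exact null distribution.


Step 1: Enumerate the 15 unordered pairs (i,j) with i<j and classify each by sign(x_j-x_i) * sign(y_j-y_i).
  (1,2):dx=-7,dy=+4->D; (1,3):dx=-3,dy=-3->C; (1,4):dx=-1,dy=-7->C; (1,5):dx=-2,dy=+1->D
  (1,6):dx=-6,dy=-5->C; (2,3):dx=+4,dy=-7->D; (2,4):dx=+6,dy=-11->D; (2,5):dx=+5,dy=-3->D
  (2,6):dx=+1,dy=-9->D; (3,4):dx=+2,dy=-4->D; (3,5):dx=+1,dy=+4->C; (3,6):dx=-3,dy=-2->C
  (4,5):dx=-1,dy=+8->D; (4,6):dx=-5,dy=+2->D; (5,6):dx=-4,dy=-6->C
Step 2: C = 6, D = 9, total pairs = 15.
Step 3: tau = (C - D)/(n(n-1)/2) = (6 - 9)/15 = -0.200000.
Step 4: Exact two-sided p-value (enumerate n! = 720 permutations of y under H0): p = 0.719444.
Step 5: alpha = 0.05. fail to reject H0.

tau_b = -0.2000 (C=6, D=9), p = 0.719444, fail to reject H0.
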